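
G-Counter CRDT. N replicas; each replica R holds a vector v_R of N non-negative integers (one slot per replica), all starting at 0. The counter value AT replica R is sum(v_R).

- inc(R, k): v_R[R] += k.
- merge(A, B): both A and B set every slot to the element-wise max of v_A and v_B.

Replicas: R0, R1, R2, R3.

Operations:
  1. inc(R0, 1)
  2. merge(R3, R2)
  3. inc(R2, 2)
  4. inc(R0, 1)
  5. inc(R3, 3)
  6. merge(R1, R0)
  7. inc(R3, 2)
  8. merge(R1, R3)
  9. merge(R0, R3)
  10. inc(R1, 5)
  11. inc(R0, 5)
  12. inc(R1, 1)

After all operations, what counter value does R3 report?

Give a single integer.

Answer: 7

Derivation:
Op 1: inc R0 by 1 -> R0=(1,0,0,0) value=1
Op 2: merge R3<->R2 -> R3=(0,0,0,0) R2=(0,0,0,0)
Op 3: inc R2 by 2 -> R2=(0,0,2,0) value=2
Op 4: inc R0 by 1 -> R0=(2,0,0,0) value=2
Op 5: inc R3 by 3 -> R3=(0,0,0,3) value=3
Op 6: merge R1<->R0 -> R1=(2,0,0,0) R0=(2,0,0,0)
Op 7: inc R3 by 2 -> R3=(0,0,0,5) value=5
Op 8: merge R1<->R3 -> R1=(2,0,0,5) R3=(2,0,0,5)
Op 9: merge R0<->R3 -> R0=(2,0,0,5) R3=(2,0,0,5)
Op 10: inc R1 by 5 -> R1=(2,5,0,5) value=12
Op 11: inc R0 by 5 -> R0=(7,0,0,5) value=12
Op 12: inc R1 by 1 -> R1=(2,6,0,5) value=13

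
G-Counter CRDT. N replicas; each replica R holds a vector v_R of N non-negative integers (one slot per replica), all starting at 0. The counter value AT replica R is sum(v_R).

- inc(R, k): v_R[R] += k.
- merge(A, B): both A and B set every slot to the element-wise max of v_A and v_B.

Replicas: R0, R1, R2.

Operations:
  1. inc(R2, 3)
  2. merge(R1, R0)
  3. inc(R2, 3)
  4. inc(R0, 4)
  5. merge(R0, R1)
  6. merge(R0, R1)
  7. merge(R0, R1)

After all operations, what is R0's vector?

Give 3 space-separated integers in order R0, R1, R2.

Op 1: inc R2 by 3 -> R2=(0,0,3) value=3
Op 2: merge R1<->R0 -> R1=(0,0,0) R0=(0,0,0)
Op 3: inc R2 by 3 -> R2=(0,0,6) value=6
Op 4: inc R0 by 4 -> R0=(4,0,0) value=4
Op 5: merge R0<->R1 -> R0=(4,0,0) R1=(4,0,0)
Op 6: merge R0<->R1 -> R0=(4,0,0) R1=(4,0,0)
Op 7: merge R0<->R1 -> R0=(4,0,0) R1=(4,0,0)

Answer: 4 0 0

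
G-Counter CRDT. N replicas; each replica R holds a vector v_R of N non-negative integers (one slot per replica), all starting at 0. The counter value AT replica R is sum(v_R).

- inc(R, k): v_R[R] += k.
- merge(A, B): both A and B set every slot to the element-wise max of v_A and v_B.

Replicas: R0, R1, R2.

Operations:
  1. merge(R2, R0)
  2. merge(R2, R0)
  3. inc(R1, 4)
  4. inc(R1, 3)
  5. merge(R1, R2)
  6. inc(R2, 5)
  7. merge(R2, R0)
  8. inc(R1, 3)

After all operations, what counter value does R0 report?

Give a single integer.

Answer: 12

Derivation:
Op 1: merge R2<->R0 -> R2=(0,0,0) R0=(0,0,0)
Op 2: merge R2<->R0 -> R2=(0,0,0) R0=(0,0,0)
Op 3: inc R1 by 4 -> R1=(0,4,0) value=4
Op 4: inc R1 by 3 -> R1=(0,7,0) value=7
Op 5: merge R1<->R2 -> R1=(0,7,0) R2=(0,7,0)
Op 6: inc R2 by 5 -> R2=(0,7,5) value=12
Op 7: merge R2<->R0 -> R2=(0,7,5) R0=(0,7,5)
Op 8: inc R1 by 3 -> R1=(0,10,0) value=10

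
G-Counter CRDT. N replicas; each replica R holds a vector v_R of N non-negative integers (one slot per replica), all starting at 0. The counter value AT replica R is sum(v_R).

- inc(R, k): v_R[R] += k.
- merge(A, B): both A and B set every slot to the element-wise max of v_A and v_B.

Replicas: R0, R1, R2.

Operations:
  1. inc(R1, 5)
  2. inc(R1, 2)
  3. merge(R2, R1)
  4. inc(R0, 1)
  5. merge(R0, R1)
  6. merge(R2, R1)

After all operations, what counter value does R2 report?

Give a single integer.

Op 1: inc R1 by 5 -> R1=(0,5,0) value=5
Op 2: inc R1 by 2 -> R1=(0,7,0) value=7
Op 3: merge R2<->R1 -> R2=(0,7,0) R1=(0,7,0)
Op 4: inc R0 by 1 -> R0=(1,0,0) value=1
Op 5: merge R0<->R1 -> R0=(1,7,0) R1=(1,7,0)
Op 6: merge R2<->R1 -> R2=(1,7,0) R1=(1,7,0)

Answer: 8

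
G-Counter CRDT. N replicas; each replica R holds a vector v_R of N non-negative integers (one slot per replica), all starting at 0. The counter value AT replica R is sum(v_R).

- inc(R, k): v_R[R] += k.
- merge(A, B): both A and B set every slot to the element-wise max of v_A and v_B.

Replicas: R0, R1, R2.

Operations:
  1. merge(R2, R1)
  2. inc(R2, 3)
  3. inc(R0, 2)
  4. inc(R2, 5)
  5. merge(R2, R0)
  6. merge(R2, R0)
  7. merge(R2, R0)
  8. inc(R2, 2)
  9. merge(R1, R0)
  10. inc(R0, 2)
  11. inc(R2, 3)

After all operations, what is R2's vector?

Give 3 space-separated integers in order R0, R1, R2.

Answer: 2 0 13

Derivation:
Op 1: merge R2<->R1 -> R2=(0,0,0) R1=(0,0,0)
Op 2: inc R2 by 3 -> R2=(0,0,3) value=3
Op 3: inc R0 by 2 -> R0=(2,0,0) value=2
Op 4: inc R2 by 5 -> R2=(0,0,8) value=8
Op 5: merge R2<->R0 -> R2=(2,0,8) R0=(2,0,8)
Op 6: merge R2<->R0 -> R2=(2,0,8) R0=(2,0,8)
Op 7: merge R2<->R0 -> R2=(2,0,8) R0=(2,0,8)
Op 8: inc R2 by 2 -> R2=(2,0,10) value=12
Op 9: merge R1<->R0 -> R1=(2,0,8) R0=(2,0,8)
Op 10: inc R0 by 2 -> R0=(4,0,8) value=12
Op 11: inc R2 by 3 -> R2=(2,0,13) value=15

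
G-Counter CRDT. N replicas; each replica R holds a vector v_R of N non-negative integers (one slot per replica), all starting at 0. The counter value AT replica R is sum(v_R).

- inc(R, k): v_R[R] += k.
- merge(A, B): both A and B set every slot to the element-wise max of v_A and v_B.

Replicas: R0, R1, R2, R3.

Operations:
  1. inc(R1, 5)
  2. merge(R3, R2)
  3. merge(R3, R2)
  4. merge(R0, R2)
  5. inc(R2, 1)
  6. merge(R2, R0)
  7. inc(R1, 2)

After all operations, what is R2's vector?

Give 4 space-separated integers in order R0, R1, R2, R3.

Op 1: inc R1 by 5 -> R1=(0,5,0,0) value=5
Op 2: merge R3<->R2 -> R3=(0,0,0,0) R2=(0,0,0,0)
Op 3: merge R3<->R2 -> R3=(0,0,0,0) R2=(0,0,0,0)
Op 4: merge R0<->R2 -> R0=(0,0,0,0) R2=(0,0,0,0)
Op 5: inc R2 by 1 -> R2=(0,0,1,0) value=1
Op 6: merge R2<->R0 -> R2=(0,0,1,0) R0=(0,0,1,0)
Op 7: inc R1 by 2 -> R1=(0,7,0,0) value=7

Answer: 0 0 1 0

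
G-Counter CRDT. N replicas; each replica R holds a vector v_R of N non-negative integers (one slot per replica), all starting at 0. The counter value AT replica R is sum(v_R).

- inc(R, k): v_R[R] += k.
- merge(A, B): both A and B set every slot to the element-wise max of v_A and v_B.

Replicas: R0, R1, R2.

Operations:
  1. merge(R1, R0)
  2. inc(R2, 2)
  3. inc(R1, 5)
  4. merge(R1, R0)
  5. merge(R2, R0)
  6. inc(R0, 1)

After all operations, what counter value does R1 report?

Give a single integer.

Answer: 5

Derivation:
Op 1: merge R1<->R0 -> R1=(0,0,0) R0=(0,0,0)
Op 2: inc R2 by 2 -> R2=(0,0,2) value=2
Op 3: inc R1 by 5 -> R1=(0,5,0) value=5
Op 4: merge R1<->R0 -> R1=(0,5,0) R0=(0,5,0)
Op 5: merge R2<->R0 -> R2=(0,5,2) R0=(0,5,2)
Op 6: inc R0 by 1 -> R0=(1,5,2) value=8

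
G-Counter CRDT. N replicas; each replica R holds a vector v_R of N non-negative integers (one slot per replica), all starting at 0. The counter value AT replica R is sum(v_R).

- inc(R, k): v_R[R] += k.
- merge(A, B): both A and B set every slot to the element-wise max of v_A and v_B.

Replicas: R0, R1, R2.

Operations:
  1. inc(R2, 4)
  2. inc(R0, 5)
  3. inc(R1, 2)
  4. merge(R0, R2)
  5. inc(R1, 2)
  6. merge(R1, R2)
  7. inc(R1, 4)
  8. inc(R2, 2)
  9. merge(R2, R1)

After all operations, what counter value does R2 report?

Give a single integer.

Op 1: inc R2 by 4 -> R2=(0,0,4) value=4
Op 2: inc R0 by 5 -> R0=(5,0,0) value=5
Op 3: inc R1 by 2 -> R1=(0,2,0) value=2
Op 4: merge R0<->R2 -> R0=(5,0,4) R2=(5,0,4)
Op 5: inc R1 by 2 -> R1=(0,4,0) value=4
Op 6: merge R1<->R2 -> R1=(5,4,4) R2=(5,4,4)
Op 7: inc R1 by 4 -> R1=(5,8,4) value=17
Op 8: inc R2 by 2 -> R2=(5,4,6) value=15
Op 9: merge R2<->R1 -> R2=(5,8,6) R1=(5,8,6)

Answer: 19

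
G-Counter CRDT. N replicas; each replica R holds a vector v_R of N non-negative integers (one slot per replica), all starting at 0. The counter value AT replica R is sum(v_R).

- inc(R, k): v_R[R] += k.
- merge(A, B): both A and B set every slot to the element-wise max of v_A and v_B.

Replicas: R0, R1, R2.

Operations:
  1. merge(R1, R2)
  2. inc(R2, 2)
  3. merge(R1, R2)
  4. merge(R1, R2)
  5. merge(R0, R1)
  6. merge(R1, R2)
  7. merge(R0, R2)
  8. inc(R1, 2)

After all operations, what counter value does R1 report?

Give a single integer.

Answer: 4

Derivation:
Op 1: merge R1<->R2 -> R1=(0,0,0) R2=(0,0,0)
Op 2: inc R2 by 2 -> R2=(0,0,2) value=2
Op 3: merge R1<->R2 -> R1=(0,0,2) R2=(0,0,2)
Op 4: merge R1<->R2 -> R1=(0,0,2) R2=(0,0,2)
Op 5: merge R0<->R1 -> R0=(0,0,2) R1=(0,0,2)
Op 6: merge R1<->R2 -> R1=(0,0,2) R2=(0,0,2)
Op 7: merge R0<->R2 -> R0=(0,0,2) R2=(0,0,2)
Op 8: inc R1 by 2 -> R1=(0,2,2) value=4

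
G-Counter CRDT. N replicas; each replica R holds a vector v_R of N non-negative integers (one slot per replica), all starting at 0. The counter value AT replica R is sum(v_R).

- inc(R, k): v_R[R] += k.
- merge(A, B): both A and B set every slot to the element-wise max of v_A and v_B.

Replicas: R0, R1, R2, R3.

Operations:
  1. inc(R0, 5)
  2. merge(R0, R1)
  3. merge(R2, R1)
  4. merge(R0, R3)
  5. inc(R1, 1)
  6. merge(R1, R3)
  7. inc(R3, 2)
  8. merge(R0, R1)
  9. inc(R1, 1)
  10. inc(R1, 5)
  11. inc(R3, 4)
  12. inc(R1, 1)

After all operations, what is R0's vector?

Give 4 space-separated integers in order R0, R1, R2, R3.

Op 1: inc R0 by 5 -> R0=(5,0,0,0) value=5
Op 2: merge R0<->R1 -> R0=(5,0,0,0) R1=(5,0,0,0)
Op 3: merge R2<->R1 -> R2=(5,0,0,0) R1=(5,0,0,0)
Op 4: merge R0<->R3 -> R0=(5,0,0,0) R3=(5,0,0,0)
Op 5: inc R1 by 1 -> R1=(5,1,0,0) value=6
Op 6: merge R1<->R3 -> R1=(5,1,0,0) R3=(5,1,0,0)
Op 7: inc R3 by 2 -> R3=(5,1,0,2) value=8
Op 8: merge R0<->R1 -> R0=(5,1,0,0) R1=(5,1,0,0)
Op 9: inc R1 by 1 -> R1=(5,2,0,0) value=7
Op 10: inc R1 by 5 -> R1=(5,7,0,0) value=12
Op 11: inc R3 by 4 -> R3=(5,1,0,6) value=12
Op 12: inc R1 by 1 -> R1=(5,8,0,0) value=13

Answer: 5 1 0 0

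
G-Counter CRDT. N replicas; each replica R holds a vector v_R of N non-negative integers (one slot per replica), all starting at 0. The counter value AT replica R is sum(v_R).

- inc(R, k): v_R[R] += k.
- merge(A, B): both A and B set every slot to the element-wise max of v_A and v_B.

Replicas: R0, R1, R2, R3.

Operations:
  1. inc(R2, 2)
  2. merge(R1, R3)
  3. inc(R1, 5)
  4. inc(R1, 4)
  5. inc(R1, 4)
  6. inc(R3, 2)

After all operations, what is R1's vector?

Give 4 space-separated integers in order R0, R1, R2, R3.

Op 1: inc R2 by 2 -> R2=(0,0,2,0) value=2
Op 2: merge R1<->R3 -> R1=(0,0,0,0) R3=(0,0,0,0)
Op 3: inc R1 by 5 -> R1=(0,5,0,0) value=5
Op 4: inc R1 by 4 -> R1=(0,9,0,0) value=9
Op 5: inc R1 by 4 -> R1=(0,13,0,0) value=13
Op 6: inc R3 by 2 -> R3=(0,0,0,2) value=2

Answer: 0 13 0 0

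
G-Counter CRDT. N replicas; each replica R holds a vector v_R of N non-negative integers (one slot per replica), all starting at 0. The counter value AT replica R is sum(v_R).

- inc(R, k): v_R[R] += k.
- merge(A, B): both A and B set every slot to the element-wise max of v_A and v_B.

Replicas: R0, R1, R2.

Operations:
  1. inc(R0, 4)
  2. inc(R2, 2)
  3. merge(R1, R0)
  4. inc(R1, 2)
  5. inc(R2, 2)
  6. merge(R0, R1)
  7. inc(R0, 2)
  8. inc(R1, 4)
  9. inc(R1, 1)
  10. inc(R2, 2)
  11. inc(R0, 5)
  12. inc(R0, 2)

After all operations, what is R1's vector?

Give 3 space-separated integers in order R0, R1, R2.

Answer: 4 7 0

Derivation:
Op 1: inc R0 by 4 -> R0=(4,0,0) value=4
Op 2: inc R2 by 2 -> R2=(0,0,2) value=2
Op 3: merge R1<->R0 -> R1=(4,0,0) R0=(4,0,0)
Op 4: inc R1 by 2 -> R1=(4,2,0) value=6
Op 5: inc R2 by 2 -> R2=(0,0,4) value=4
Op 6: merge R0<->R1 -> R0=(4,2,0) R1=(4,2,0)
Op 7: inc R0 by 2 -> R0=(6,2,0) value=8
Op 8: inc R1 by 4 -> R1=(4,6,0) value=10
Op 9: inc R1 by 1 -> R1=(4,7,0) value=11
Op 10: inc R2 by 2 -> R2=(0,0,6) value=6
Op 11: inc R0 by 5 -> R0=(11,2,0) value=13
Op 12: inc R0 by 2 -> R0=(13,2,0) value=15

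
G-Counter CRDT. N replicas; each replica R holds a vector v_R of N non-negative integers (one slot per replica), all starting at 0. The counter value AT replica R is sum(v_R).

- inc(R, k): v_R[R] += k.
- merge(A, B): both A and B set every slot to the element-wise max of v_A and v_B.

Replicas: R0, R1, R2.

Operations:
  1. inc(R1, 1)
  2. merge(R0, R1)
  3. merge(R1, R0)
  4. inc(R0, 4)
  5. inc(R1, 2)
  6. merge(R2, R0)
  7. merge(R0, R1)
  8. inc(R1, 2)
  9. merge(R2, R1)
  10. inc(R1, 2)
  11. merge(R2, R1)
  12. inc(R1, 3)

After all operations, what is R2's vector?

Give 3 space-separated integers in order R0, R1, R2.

Op 1: inc R1 by 1 -> R1=(0,1,0) value=1
Op 2: merge R0<->R1 -> R0=(0,1,0) R1=(0,1,0)
Op 3: merge R1<->R0 -> R1=(0,1,0) R0=(0,1,0)
Op 4: inc R0 by 4 -> R0=(4,1,0) value=5
Op 5: inc R1 by 2 -> R1=(0,3,0) value=3
Op 6: merge R2<->R0 -> R2=(4,1,0) R0=(4,1,0)
Op 7: merge R0<->R1 -> R0=(4,3,0) R1=(4,3,0)
Op 8: inc R1 by 2 -> R1=(4,5,0) value=9
Op 9: merge R2<->R1 -> R2=(4,5,0) R1=(4,5,0)
Op 10: inc R1 by 2 -> R1=(4,7,0) value=11
Op 11: merge R2<->R1 -> R2=(4,7,0) R1=(4,7,0)
Op 12: inc R1 by 3 -> R1=(4,10,0) value=14

Answer: 4 7 0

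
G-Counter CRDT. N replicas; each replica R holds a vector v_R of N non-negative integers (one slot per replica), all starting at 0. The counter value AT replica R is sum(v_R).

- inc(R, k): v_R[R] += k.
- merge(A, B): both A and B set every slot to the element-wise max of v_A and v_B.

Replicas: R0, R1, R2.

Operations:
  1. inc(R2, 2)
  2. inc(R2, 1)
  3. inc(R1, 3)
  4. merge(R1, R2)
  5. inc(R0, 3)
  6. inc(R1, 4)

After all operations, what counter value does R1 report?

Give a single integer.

Answer: 10

Derivation:
Op 1: inc R2 by 2 -> R2=(0,0,2) value=2
Op 2: inc R2 by 1 -> R2=(0,0,3) value=3
Op 3: inc R1 by 3 -> R1=(0,3,0) value=3
Op 4: merge R1<->R2 -> R1=(0,3,3) R2=(0,3,3)
Op 5: inc R0 by 3 -> R0=(3,0,0) value=3
Op 6: inc R1 by 4 -> R1=(0,7,3) value=10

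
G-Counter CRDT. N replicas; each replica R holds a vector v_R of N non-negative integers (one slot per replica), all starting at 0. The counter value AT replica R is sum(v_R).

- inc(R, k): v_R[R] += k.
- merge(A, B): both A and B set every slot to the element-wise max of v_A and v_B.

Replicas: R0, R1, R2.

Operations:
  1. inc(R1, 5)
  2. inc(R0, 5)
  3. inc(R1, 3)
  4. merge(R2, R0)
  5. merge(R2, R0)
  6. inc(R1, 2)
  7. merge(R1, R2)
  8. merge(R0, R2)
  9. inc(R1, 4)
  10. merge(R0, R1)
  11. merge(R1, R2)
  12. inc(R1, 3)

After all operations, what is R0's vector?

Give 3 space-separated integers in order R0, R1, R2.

Op 1: inc R1 by 5 -> R1=(0,5,0) value=5
Op 2: inc R0 by 5 -> R0=(5,0,0) value=5
Op 3: inc R1 by 3 -> R1=(0,8,0) value=8
Op 4: merge R2<->R0 -> R2=(5,0,0) R0=(5,0,0)
Op 5: merge R2<->R0 -> R2=(5,0,0) R0=(5,0,0)
Op 6: inc R1 by 2 -> R1=(0,10,0) value=10
Op 7: merge R1<->R2 -> R1=(5,10,0) R2=(5,10,0)
Op 8: merge R0<->R2 -> R0=(5,10,0) R2=(5,10,0)
Op 9: inc R1 by 4 -> R1=(5,14,0) value=19
Op 10: merge R0<->R1 -> R0=(5,14,0) R1=(5,14,0)
Op 11: merge R1<->R2 -> R1=(5,14,0) R2=(5,14,0)
Op 12: inc R1 by 3 -> R1=(5,17,0) value=22

Answer: 5 14 0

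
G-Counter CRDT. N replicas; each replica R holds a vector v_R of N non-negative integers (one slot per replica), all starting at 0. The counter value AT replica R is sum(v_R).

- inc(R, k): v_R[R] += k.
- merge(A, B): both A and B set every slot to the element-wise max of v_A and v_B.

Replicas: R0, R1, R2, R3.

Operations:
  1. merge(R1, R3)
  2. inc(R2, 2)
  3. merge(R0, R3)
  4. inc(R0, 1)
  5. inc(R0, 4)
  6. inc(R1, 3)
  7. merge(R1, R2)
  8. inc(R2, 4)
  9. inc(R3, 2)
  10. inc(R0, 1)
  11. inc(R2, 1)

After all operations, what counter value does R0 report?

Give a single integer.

Op 1: merge R1<->R3 -> R1=(0,0,0,0) R3=(0,0,0,0)
Op 2: inc R2 by 2 -> R2=(0,0,2,0) value=2
Op 3: merge R0<->R3 -> R0=(0,0,0,0) R3=(0,0,0,0)
Op 4: inc R0 by 1 -> R0=(1,0,0,0) value=1
Op 5: inc R0 by 4 -> R0=(5,0,0,0) value=5
Op 6: inc R1 by 3 -> R1=(0,3,0,0) value=3
Op 7: merge R1<->R2 -> R1=(0,3,2,0) R2=(0,3,2,0)
Op 8: inc R2 by 4 -> R2=(0,3,6,0) value=9
Op 9: inc R3 by 2 -> R3=(0,0,0,2) value=2
Op 10: inc R0 by 1 -> R0=(6,0,0,0) value=6
Op 11: inc R2 by 1 -> R2=(0,3,7,0) value=10

Answer: 6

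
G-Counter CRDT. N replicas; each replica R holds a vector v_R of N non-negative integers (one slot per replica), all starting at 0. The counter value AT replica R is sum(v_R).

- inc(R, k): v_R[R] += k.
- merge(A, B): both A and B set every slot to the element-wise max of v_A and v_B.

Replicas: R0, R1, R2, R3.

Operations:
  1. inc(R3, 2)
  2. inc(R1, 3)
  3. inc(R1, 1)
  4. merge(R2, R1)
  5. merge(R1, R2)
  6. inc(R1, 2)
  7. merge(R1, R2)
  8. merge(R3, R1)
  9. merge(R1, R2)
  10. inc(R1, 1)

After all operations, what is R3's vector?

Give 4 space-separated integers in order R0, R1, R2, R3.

Op 1: inc R3 by 2 -> R3=(0,0,0,2) value=2
Op 2: inc R1 by 3 -> R1=(0,3,0,0) value=3
Op 3: inc R1 by 1 -> R1=(0,4,0,0) value=4
Op 4: merge R2<->R1 -> R2=(0,4,0,0) R1=(0,4,0,0)
Op 5: merge R1<->R2 -> R1=(0,4,0,0) R2=(0,4,0,0)
Op 6: inc R1 by 2 -> R1=(0,6,0,0) value=6
Op 7: merge R1<->R2 -> R1=(0,6,0,0) R2=(0,6,0,0)
Op 8: merge R3<->R1 -> R3=(0,6,0,2) R1=(0,6,0,2)
Op 9: merge R1<->R2 -> R1=(0,6,0,2) R2=(0,6,0,2)
Op 10: inc R1 by 1 -> R1=(0,7,0,2) value=9

Answer: 0 6 0 2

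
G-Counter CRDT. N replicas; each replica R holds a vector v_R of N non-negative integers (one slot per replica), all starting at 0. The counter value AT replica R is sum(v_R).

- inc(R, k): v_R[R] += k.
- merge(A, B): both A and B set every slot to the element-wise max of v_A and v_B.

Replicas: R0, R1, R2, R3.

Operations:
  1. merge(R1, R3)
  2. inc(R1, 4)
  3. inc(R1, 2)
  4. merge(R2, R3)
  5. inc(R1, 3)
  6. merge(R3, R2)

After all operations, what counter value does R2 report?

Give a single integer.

Answer: 0

Derivation:
Op 1: merge R1<->R3 -> R1=(0,0,0,0) R3=(0,0,0,0)
Op 2: inc R1 by 4 -> R1=(0,4,0,0) value=4
Op 3: inc R1 by 2 -> R1=(0,6,0,0) value=6
Op 4: merge R2<->R3 -> R2=(0,0,0,0) R3=(0,0,0,0)
Op 5: inc R1 by 3 -> R1=(0,9,0,0) value=9
Op 6: merge R3<->R2 -> R3=(0,0,0,0) R2=(0,0,0,0)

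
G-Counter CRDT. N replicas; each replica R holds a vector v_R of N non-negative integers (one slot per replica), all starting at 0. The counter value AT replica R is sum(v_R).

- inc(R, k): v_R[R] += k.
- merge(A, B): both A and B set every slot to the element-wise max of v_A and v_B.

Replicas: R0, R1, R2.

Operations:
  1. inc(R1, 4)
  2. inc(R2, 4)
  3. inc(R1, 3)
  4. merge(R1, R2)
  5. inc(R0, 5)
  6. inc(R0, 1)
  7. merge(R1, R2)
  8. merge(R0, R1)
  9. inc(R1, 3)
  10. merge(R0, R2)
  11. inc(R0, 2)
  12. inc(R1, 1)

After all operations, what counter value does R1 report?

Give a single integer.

Answer: 21

Derivation:
Op 1: inc R1 by 4 -> R1=(0,4,0) value=4
Op 2: inc R2 by 4 -> R2=(0,0,4) value=4
Op 3: inc R1 by 3 -> R1=(0,7,0) value=7
Op 4: merge R1<->R2 -> R1=(0,7,4) R2=(0,7,4)
Op 5: inc R0 by 5 -> R0=(5,0,0) value=5
Op 6: inc R0 by 1 -> R0=(6,0,0) value=6
Op 7: merge R1<->R2 -> R1=(0,7,4) R2=(0,7,4)
Op 8: merge R0<->R1 -> R0=(6,7,4) R1=(6,7,4)
Op 9: inc R1 by 3 -> R1=(6,10,4) value=20
Op 10: merge R0<->R2 -> R0=(6,7,4) R2=(6,7,4)
Op 11: inc R0 by 2 -> R0=(8,7,4) value=19
Op 12: inc R1 by 1 -> R1=(6,11,4) value=21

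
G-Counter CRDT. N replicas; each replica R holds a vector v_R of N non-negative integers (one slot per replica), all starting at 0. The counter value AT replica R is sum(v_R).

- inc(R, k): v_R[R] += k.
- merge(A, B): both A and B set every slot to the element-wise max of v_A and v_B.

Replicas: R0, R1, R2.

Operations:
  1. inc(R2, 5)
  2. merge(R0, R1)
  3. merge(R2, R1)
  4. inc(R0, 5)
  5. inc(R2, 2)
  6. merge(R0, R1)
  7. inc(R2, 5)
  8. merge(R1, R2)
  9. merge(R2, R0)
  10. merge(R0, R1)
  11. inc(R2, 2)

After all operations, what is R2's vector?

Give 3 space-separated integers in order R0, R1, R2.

Op 1: inc R2 by 5 -> R2=(0,0,5) value=5
Op 2: merge R0<->R1 -> R0=(0,0,0) R1=(0,0,0)
Op 3: merge R2<->R1 -> R2=(0,0,5) R1=(0,0,5)
Op 4: inc R0 by 5 -> R0=(5,0,0) value=5
Op 5: inc R2 by 2 -> R2=(0,0,7) value=7
Op 6: merge R0<->R1 -> R0=(5,0,5) R1=(5,0,5)
Op 7: inc R2 by 5 -> R2=(0,0,12) value=12
Op 8: merge R1<->R2 -> R1=(5,0,12) R2=(5,0,12)
Op 9: merge R2<->R0 -> R2=(5,0,12) R0=(5,0,12)
Op 10: merge R0<->R1 -> R0=(5,0,12) R1=(5,0,12)
Op 11: inc R2 by 2 -> R2=(5,0,14) value=19

Answer: 5 0 14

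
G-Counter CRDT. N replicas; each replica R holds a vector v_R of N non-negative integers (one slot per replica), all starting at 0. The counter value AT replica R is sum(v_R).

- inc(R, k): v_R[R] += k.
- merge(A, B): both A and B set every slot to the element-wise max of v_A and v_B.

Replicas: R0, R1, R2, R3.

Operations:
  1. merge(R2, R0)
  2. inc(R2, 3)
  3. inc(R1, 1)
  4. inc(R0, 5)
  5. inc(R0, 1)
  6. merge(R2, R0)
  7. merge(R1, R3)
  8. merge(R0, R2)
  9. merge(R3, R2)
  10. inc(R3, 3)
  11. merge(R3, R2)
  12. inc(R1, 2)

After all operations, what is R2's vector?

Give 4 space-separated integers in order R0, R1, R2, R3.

Op 1: merge R2<->R0 -> R2=(0,0,0,0) R0=(0,0,0,0)
Op 2: inc R2 by 3 -> R2=(0,0,3,0) value=3
Op 3: inc R1 by 1 -> R1=(0,1,0,0) value=1
Op 4: inc R0 by 5 -> R0=(5,0,0,0) value=5
Op 5: inc R0 by 1 -> R0=(6,0,0,0) value=6
Op 6: merge R2<->R0 -> R2=(6,0,3,0) R0=(6,0,3,0)
Op 7: merge R1<->R3 -> R1=(0,1,0,0) R3=(0,1,0,0)
Op 8: merge R0<->R2 -> R0=(6,0,3,0) R2=(6,0,3,0)
Op 9: merge R3<->R2 -> R3=(6,1,3,0) R2=(6,1,3,0)
Op 10: inc R3 by 3 -> R3=(6,1,3,3) value=13
Op 11: merge R3<->R2 -> R3=(6,1,3,3) R2=(6,1,3,3)
Op 12: inc R1 by 2 -> R1=(0,3,0,0) value=3

Answer: 6 1 3 3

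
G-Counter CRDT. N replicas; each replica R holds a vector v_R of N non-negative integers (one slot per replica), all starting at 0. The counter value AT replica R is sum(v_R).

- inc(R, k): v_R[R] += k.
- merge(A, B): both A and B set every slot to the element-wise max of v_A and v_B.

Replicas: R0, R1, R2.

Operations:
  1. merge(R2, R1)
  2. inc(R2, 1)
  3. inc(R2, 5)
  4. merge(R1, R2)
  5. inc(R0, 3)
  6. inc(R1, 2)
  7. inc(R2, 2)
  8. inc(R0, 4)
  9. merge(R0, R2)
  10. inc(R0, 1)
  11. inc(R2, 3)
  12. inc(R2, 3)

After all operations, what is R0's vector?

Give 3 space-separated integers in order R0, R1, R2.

Answer: 8 0 8

Derivation:
Op 1: merge R2<->R1 -> R2=(0,0,0) R1=(0,0,0)
Op 2: inc R2 by 1 -> R2=(0,0,1) value=1
Op 3: inc R2 by 5 -> R2=(0,0,6) value=6
Op 4: merge R1<->R2 -> R1=(0,0,6) R2=(0,0,6)
Op 5: inc R0 by 3 -> R0=(3,0,0) value=3
Op 6: inc R1 by 2 -> R1=(0,2,6) value=8
Op 7: inc R2 by 2 -> R2=(0,0,8) value=8
Op 8: inc R0 by 4 -> R0=(7,0,0) value=7
Op 9: merge R0<->R2 -> R0=(7,0,8) R2=(7,0,8)
Op 10: inc R0 by 1 -> R0=(8,0,8) value=16
Op 11: inc R2 by 3 -> R2=(7,0,11) value=18
Op 12: inc R2 by 3 -> R2=(7,0,14) value=21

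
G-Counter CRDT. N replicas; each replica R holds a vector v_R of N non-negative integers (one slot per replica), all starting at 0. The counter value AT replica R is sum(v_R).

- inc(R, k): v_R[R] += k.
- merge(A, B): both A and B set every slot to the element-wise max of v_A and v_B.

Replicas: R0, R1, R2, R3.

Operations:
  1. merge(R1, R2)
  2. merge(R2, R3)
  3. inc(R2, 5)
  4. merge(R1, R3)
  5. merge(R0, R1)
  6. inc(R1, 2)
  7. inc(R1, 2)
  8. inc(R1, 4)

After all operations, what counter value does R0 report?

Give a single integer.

Op 1: merge R1<->R2 -> R1=(0,0,0,0) R2=(0,0,0,0)
Op 2: merge R2<->R3 -> R2=(0,0,0,0) R3=(0,0,0,0)
Op 3: inc R2 by 5 -> R2=(0,0,5,0) value=5
Op 4: merge R1<->R3 -> R1=(0,0,0,0) R3=(0,0,0,0)
Op 5: merge R0<->R1 -> R0=(0,0,0,0) R1=(0,0,0,0)
Op 6: inc R1 by 2 -> R1=(0,2,0,0) value=2
Op 7: inc R1 by 2 -> R1=(0,4,0,0) value=4
Op 8: inc R1 by 4 -> R1=(0,8,0,0) value=8

Answer: 0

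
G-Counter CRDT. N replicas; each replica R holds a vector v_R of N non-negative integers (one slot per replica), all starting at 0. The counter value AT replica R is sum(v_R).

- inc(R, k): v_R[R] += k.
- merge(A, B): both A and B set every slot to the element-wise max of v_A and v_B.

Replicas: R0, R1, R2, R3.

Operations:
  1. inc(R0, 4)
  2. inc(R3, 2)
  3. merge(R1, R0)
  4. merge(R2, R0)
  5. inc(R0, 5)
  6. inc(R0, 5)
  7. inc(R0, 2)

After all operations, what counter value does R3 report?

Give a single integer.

Op 1: inc R0 by 4 -> R0=(4,0,0,0) value=4
Op 2: inc R3 by 2 -> R3=(0,0,0,2) value=2
Op 3: merge R1<->R0 -> R1=(4,0,0,0) R0=(4,0,0,0)
Op 4: merge R2<->R0 -> R2=(4,0,0,0) R0=(4,0,0,0)
Op 5: inc R0 by 5 -> R0=(9,0,0,0) value=9
Op 6: inc R0 by 5 -> R0=(14,0,0,0) value=14
Op 7: inc R0 by 2 -> R0=(16,0,0,0) value=16

Answer: 2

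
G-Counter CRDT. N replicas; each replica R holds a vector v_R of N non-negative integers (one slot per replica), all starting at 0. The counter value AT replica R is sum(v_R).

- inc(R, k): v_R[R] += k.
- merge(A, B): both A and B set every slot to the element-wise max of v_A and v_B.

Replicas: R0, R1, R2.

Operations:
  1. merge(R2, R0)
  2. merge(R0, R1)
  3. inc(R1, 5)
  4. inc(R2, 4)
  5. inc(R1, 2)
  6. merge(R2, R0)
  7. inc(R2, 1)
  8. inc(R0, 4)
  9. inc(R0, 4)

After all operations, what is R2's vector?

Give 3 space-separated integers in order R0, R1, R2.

Answer: 0 0 5

Derivation:
Op 1: merge R2<->R0 -> R2=(0,0,0) R0=(0,0,0)
Op 2: merge R0<->R1 -> R0=(0,0,0) R1=(0,0,0)
Op 3: inc R1 by 5 -> R1=(0,5,0) value=5
Op 4: inc R2 by 4 -> R2=(0,0,4) value=4
Op 5: inc R1 by 2 -> R1=(0,7,0) value=7
Op 6: merge R2<->R0 -> R2=(0,0,4) R0=(0,0,4)
Op 7: inc R2 by 1 -> R2=(0,0,5) value=5
Op 8: inc R0 by 4 -> R0=(4,0,4) value=8
Op 9: inc R0 by 4 -> R0=(8,0,4) value=12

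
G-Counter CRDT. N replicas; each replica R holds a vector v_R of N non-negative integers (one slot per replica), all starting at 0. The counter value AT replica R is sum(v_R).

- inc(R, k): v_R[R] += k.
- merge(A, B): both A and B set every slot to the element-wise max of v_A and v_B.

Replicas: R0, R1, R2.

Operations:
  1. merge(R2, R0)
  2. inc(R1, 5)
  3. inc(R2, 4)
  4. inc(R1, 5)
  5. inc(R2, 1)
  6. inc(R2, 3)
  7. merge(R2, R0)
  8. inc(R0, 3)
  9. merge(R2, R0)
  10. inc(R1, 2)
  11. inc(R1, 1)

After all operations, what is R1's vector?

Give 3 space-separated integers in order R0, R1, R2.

Op 1: merge R2<->R0 -> R2=(0,0,0) R0=(0,0,0)
Op 2: inc R1 by 5 -> R1=(0,5,0) value=5
Op 3: inc R2 by 4 -> R2=(0,0,4) value=4
Op 4: inc R1 by 5 -> R1=(0,10,0) value=10
Op 5: inc R2 by 1 -> R2=(0,0,5) value=5
Op 6: inc R2 by 3 -> R2=(0,0,8) value=8
Op 7: merge R2<->R0 -> R2=(0,0,8) R0=(0,0,8)
Op 8: inc R0 by 3 -> R0=(3,0,8) value=11
Op 9: merge R2<->R0 -> R2=(3,0,8) R0=(3,0,8)
Op 10: inc R1 by 2 -> R1=(0,12,0) value=12
Op 11: inc R1 by 1 -> R1=(0,13,0) value=13

Answer: 0 13 0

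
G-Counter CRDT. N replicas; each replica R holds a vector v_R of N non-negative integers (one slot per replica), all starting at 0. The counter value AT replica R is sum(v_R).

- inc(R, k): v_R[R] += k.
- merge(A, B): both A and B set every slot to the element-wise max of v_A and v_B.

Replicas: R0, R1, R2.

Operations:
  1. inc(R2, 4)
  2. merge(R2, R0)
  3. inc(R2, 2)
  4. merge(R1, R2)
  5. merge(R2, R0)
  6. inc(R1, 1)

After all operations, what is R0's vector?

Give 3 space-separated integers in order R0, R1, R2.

Answer: 0 0 6

Derivation:
Op 1: inc R2 by 4 -> R2=(0,0,4) value=4
Op 2: merge R2<->R0 -> R2=(0,0,4) R0=(0,0,4)
Op 3: inc R2 by 2 -> R2=(0,0,6) value=6
Op 4: merge R1<->R2 -> R1=(0,0,6) R2=(0,0,6)
Op 5: merge R2<->R0 -> R2=(0,0,6) R0=(0,0,6)
Op 6: inc R1 by 1 -> R1=(0,1,6) value=7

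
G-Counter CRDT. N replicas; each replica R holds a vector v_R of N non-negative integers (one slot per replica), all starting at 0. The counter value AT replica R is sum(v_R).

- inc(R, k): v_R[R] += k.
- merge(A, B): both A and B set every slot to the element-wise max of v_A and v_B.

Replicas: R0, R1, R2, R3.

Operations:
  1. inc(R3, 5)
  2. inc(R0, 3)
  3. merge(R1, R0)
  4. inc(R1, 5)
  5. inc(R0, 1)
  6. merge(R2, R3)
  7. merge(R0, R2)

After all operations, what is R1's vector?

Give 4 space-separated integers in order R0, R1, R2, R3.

Op 1: inc R3 by 5 -> R3=(0,0,0,5) value=5
Op 2: inc R0 by 3 -> R0=(3,0,0,0) value=3
Op 3: merge R1<->R0 -> R1=(3,0,0,0) R0=(3,0,0,0)
Op 4: inc R1 by 5 -> R1=(3,5,0,0) value=8
Op 5: inc R0 by 1 -> R0=(4,0,0,0) value=4
Op 6: merge R2<->R3 -> R2=(0,0,0,5) R3=(0,0,0,5)
Op 7: merge R0<->R2 -> R0=(4,0,0,5) R2=(4,0,0,5)

Answer: 3 5 0 0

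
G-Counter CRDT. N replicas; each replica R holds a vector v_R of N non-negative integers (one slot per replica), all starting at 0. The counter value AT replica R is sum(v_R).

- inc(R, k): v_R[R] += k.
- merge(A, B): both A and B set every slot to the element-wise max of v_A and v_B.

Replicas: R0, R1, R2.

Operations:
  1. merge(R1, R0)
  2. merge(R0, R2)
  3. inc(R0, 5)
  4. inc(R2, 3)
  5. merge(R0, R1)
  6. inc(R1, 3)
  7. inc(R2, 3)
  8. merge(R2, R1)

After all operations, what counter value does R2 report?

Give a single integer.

Answer: 14

Derivation:
Op 1: merge R1<->R0 -> R1=(0,0,0) R0=(0,0,0)
Op 2: merge R0<->R2 -> R0=(0,0,0) R2=(0,0,0)
Op 3: inc R0 by 5 -> R0=(5,0,0) value=5
Op 4: inc R2 by 3 -> R2=(0,0,3) value=3
Op 5: merge R0<->R1 -> R0=(5,0,0) R1=(5,0,0)
Op 6: inc R1 by 3 -> R1=(5,3,0) value=8
Op 7: inc R2 by 3 -> R2=(0,0,6) value=6
Op 8: merge R2<->R1 -> R2=(5,3,6) R1=(5,3,6)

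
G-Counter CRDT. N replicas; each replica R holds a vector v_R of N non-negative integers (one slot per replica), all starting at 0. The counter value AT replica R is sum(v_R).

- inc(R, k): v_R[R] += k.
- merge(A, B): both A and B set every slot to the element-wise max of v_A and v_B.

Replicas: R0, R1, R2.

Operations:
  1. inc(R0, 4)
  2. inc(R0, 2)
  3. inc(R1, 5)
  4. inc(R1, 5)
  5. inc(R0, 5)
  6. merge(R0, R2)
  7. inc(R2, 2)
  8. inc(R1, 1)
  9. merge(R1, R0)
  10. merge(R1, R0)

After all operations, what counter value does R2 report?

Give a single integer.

Op 1: inc R0 by 4 -> R0=(4,0,0) value=4
Op 2: inc R0 by 2 -> R0=(6,0,0) value=6
Op 3: inc R1 by 5 -> R1=(0,5,0) value=5
Op 4: inc R1 by 5 -> R1=(0,10,0) value=10
Op 5: inc R0 by 5 -> R0=(11,0,0) value=11
Op 6: merge R0<->R2 -> R0=(11,0,0) R2=(11,0,0)
Op 7: inc R2 by 2 -> R2=(11,0,2) value=13
Op 8: inc R1 by 1 -> R1=(0,11,0) value=11
Op 9: merge R1<->R0 -> R1=(11,11,0) R0=(11,11,0)
Op 10: merge R1<->R0 -> R1=(11,11,0) R0=(11,11,0)

Answer: 13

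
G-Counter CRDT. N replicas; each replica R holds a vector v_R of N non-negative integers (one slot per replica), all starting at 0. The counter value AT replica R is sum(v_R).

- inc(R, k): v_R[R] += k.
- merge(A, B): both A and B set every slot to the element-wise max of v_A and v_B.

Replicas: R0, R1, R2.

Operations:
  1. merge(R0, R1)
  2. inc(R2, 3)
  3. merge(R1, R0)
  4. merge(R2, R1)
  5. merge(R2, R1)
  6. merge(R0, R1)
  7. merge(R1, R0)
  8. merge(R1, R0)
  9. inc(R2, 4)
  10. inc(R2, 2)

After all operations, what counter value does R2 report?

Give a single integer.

Answer: 9

Derivation:
Op 1: merge R0<->R1 -> R0=(0,0,0) R1=(0,0,0)
Op 2: inc R2 by 3 -> R2=(0,0,3) value=3
Op 3: merge R1<->R0 -> R1=(0,0,0) R0=(0,0,0)
Op 4: merge R2<->R1 -> R2=(0,0,3) R1=(0,0,3)
Op 5: merge R2<->R1 -> R2=(0,0,3) R1=(0,0,3)
Op 6: merge R0<->R1 -> R0=(0,0,3) R1=(0,0,3)
Op 7: merge R1<->R0 -> R1=(0,0,3) R0=(0,0,3)
Op 8: merge R1<->R0 -> R1=(0,0,3) R0=(0,0,3)
Op 9: inc R2 by 4 -> R2=(0,0,7) value=7
Op 10: inc R2 by 2 -> R2=(0,0,9) value=9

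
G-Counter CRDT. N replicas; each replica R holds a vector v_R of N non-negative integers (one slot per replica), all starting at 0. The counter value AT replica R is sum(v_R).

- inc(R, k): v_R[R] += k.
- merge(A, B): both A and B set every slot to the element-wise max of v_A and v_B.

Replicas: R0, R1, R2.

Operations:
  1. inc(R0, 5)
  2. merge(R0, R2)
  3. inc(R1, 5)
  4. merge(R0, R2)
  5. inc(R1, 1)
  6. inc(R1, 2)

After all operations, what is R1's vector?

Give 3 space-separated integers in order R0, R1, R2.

Answer: 0 8 0

Derivation:
Op 1: inc R0 by 5 -> R0=(5,0,0) value=5
Op 2: merge R0<->R2 -> R0=(5,0,0) R2=(5,0,0)
Op 3: inc R1 by 5 -> R1=(0,5,0) value=5
Op 4: merge R0<->R2 -> R0=(5,0,0) R2=(5,0,0)
Op 5: inc R1 by 1 -> R1=(0,6,0) value=6
Op 6: inc R1 by 2 -> R1=(0,8,0) value=8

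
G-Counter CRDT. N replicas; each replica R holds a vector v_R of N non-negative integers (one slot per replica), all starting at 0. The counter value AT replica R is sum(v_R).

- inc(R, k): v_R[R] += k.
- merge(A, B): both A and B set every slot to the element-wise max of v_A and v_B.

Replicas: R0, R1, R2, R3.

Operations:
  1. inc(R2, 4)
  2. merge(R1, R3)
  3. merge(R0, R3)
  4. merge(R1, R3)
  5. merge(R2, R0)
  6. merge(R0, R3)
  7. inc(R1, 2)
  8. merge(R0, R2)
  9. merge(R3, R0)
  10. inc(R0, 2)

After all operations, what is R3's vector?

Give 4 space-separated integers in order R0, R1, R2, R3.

Answer: 0 0 4 0

Derivation:
Op 1: inc R2 by 4 -> R2=(0,0,4,0) value=4
Op 2: merge R1<->R3 -> R1=(0,0,0,0) R3=(0,0,0,0)
Op 3: merge R0<->R3 -> R0=(0,0,0,0) R3=(0,0,0,0)
Op 4: merge R1<->R3 -> R1=(0,0,0,0) R3=(0,0,0,0)
Op 5: merge R2<->R0 -> R2=(0,0,4,0) R0=(0,0,4,0)
Op 6: merge R0<->R3 -> R0=(0,0,4,0) R3=(0,0,4,0)
Op 7: inc R1 by 2 -> R1=(0,2,0,0) value=2
Op 8: merge R0<->R2 -> R0=(0,0,4,0) R2=(0,0,4,0)
Op 9: merge R3<->R0 -> R3=(0,0,4,0) R0=(0,0,4,0)
Op 10: inc R0 by 2 -> R0=(2,0,4,0) value=6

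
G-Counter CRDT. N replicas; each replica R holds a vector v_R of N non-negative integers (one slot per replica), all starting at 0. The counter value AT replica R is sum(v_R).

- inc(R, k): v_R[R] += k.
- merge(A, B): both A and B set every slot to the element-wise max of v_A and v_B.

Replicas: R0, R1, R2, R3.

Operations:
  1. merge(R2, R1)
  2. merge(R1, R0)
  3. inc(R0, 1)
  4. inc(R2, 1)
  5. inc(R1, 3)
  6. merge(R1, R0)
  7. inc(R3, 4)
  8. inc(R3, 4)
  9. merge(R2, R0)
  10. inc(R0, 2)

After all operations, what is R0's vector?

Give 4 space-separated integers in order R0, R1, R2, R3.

Op 1: merge R2<->R1 -> R2=(0,0,0,0) R1=(0,0,0,0)
Op 2: merge R1<->R0 -> R1=(0,0,0,0) R0=(0,0,0,0)
Op 3: inc R0 by 1 -> R0=(1,0,0,0) value=1
Op 4: inc R2 by 1 -> R2=(0,0,1,0) value=1
Op 5: inc R1 by 3 -> R1=(0,3,0,0) value=3
Op 6: merge R1<->R0 -> R1=(1,3,0,0) R0=(1,3,0,0)
Op 7: inc R3 by 4 -> R3=(0,0,0,4) value=4
Op 8: inc R3 by 4 -> R3=(0,0,0,8) value=8
Op 9: merge R2<->R0 -> R2=(1,3,1,0) R0=(1,3,1,0)
Op 10: inc R0 by 2 -> R0=(3,3,1,0) value=7

Answer: 3 3 1 0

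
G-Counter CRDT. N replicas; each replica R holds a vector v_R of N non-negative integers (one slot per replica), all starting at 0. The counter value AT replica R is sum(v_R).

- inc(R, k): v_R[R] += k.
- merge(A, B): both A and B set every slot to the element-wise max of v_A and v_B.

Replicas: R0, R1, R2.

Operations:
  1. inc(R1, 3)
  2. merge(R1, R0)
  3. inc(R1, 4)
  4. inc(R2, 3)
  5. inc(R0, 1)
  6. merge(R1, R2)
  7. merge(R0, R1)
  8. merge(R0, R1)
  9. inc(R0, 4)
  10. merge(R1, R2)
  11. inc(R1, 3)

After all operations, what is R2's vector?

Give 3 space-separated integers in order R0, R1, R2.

Answer: 1 7 3

Derivation:
Op 1: inc R1 by 3 -> R1=(0,3,0) value=3
Op 2: merge R1<->R0 -> R1=(0,3,0) R0=(0,3,0)
Op 3: inc R1 by 4 -> R1=(0,7,0) value=7
Op 4: inc R2 by 3 -> R2=(0,0,3) value=3
Op 5: inc R0 by 1 -> R0=(1,3,0) value=4
Op 6: merge R1<->R2 -> R1=(0,7,3) R2=(0,7,3)
Op 7: merge R0<->R1 -> R0=(1,7,3) R1=(1,7,3)
Op 8: merge R0<->R1 -> R0=(1,7,3) R1=(1,7,3)
Op 9: inc R0 by 4 -> R0=(5,7,3) value=15
Op 10: merge R1<->R2 -> R1=(1,7,3) R2=(1,7,3)
Op 11: inc R1 by 3 -> R1=(1,10,3) value=14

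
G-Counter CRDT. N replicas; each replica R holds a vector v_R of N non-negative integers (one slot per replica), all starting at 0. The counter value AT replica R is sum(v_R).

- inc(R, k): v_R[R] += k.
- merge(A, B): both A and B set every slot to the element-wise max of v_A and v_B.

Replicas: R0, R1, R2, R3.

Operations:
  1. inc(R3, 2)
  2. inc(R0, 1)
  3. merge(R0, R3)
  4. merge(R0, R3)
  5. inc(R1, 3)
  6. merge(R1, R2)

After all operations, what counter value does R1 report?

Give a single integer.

Op 1: inc R3 by 2 -> R3=(0,0,0,2) value=2
Op 2: inc R0 by 1 -> R0=(1,0,0,0) value=1
Op 3: merge R0<->R3 -> R0=(1,0,0,2) R3=(1,0,0,2)
Op 4: merge R0<->R3 -> R0=(1,0,0,2) R3=(1,0,0,2)
Op 5: inc R1 by 3 -> R1=(0,3,0,0) value=3
Op 6: merge R1<->R2 -> R1=(0,3,0,0) R2=(0,3,0,0)

Answer: 3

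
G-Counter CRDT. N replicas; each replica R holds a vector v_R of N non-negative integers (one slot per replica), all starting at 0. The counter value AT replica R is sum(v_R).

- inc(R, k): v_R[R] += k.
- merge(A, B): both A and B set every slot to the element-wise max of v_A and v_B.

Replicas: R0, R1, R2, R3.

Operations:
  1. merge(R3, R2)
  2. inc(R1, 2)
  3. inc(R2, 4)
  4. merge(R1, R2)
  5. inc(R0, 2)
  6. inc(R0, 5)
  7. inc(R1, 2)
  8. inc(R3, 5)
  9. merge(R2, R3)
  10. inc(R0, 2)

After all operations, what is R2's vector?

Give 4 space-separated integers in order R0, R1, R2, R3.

Op 1: merge R3<->R2 -> R3=(0,0,0,0) R2=(0,0,0,0)
Op 2: inc R1 by 2 -> R1=(0,2,0,0) value=2
Op 3: inc R2 by 4 -> R2=(0,0,4,0) value=4
Op 4: merge R1<->R2 -> R1=(0,2,4,0) R2=(0,2,4,0)
Op 5: inc R0 by 2 -> R0=(2,0,0,0) value=2
Op 6: inc R0 by 5 -> R0=(7,0,0,0) value=7
Op 7: inc R1 by 2 -> R1=(0,4,4,0) value=8
Op 8: inc R3 by 5 -> R3=(0,0,0,5) value=5
Op 9: merge R2<->R3 -> R2=(0,2,4,5) R3=(0,2,4,5)
Op 10: inc R0 by 2 -> R0=(9,0,0,0) value=9

Answer: 0 2 4 5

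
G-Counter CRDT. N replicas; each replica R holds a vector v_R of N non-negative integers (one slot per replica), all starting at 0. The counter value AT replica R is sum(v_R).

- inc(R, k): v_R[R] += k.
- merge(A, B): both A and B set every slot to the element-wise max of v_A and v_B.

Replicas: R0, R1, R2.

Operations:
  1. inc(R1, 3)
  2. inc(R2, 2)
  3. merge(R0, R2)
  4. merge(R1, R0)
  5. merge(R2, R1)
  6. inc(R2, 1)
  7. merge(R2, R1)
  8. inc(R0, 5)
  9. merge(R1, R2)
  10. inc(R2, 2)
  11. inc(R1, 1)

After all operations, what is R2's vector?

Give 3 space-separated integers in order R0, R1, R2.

Answer: 0 3 5

Derivation:
Op 1: inc R1 by 3 -> R1=(0,3,0) value=3
Op 2: inc R2 by 2 -> R2=(0,0,2) value=2
Op 3: merge R0<->R2 -> R0=(0,0,2) R2=(0,0,2)
Op 4: merge R1<->R0 -> R1=(0,3,2) R0=(0,3,2)
Op 5: merge R2<->R1 -> R2=(0,3,2) R1=(0,3,2)
Op 6: inc R2 by 1 -> R2=(0,3,3) value=6
Op 7: merge R2<->R1 -> R2=(0,3,3) R1=(0,3,3)
Op 8: inc R0 by 5 -> R0=(5,3,2) value=10
Op 9: merge R1<->R2 -> R1=(0,3,3) R2=(0,3,3)
Op 10: inc R2 by 2 -> R2=(0,3,5) value=8
Op 11: inc R1 by 1 -> R1=(0,4,3) value=7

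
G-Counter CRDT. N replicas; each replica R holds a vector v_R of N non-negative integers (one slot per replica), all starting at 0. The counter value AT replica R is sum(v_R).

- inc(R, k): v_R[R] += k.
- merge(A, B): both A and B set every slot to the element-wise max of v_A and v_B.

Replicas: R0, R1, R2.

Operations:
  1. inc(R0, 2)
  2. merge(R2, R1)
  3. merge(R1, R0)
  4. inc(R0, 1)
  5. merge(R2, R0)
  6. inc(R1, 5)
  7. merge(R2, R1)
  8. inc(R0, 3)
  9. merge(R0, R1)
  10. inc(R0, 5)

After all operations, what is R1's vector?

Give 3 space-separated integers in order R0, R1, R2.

Answer: 6 5 0

Derivation:
Op 1: inc R0 by 2 -> R0=(2,0,0) value=2
Op 2: merge R2<->R1 -> R2=(0,0,0) R1=(0,0,0)
Op 3: merge R1<->R0 -> R1=(2,0,0) R0=(2,0,0)
Op 4: inc R0 by 1 -> R0=(3,0,0) value=3
Op 5: merge R2<->R0 -> R2=(3,0,0) R0=(3,0,0)
Op 6: inc R1 by 5 -> R1=(2,5,0) value=7
Op 7: merge R2<->R1 -> R2=(3,5,0) R1=(3,5,0)
Op 8: inc R0 by 3 -> R0=(6,0,0) value=6
Op 9: merge R0<->R1 -> R0=(6,5,0) R1=(6,5,0)
Op 10: inc R0 by 5 -> R0=(11,5,0) value=16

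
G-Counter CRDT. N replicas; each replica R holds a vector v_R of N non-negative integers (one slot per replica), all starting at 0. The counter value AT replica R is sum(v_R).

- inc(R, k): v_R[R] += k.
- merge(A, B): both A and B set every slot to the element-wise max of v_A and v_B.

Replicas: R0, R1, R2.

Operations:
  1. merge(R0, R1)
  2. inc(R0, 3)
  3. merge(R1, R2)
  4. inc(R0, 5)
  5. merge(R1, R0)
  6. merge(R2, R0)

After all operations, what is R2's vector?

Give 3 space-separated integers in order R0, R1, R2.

Op 1: merge R0<->R1 -> R0=(0,0,0) R1=(0,0,0)
Op 2: inc R0 by 3 -> R0=(3,0,0) value=3
Op 3: merge R1<->R2 -> R1=(0,0,0) R2=(0,0,0)
Op 4: inc R0 by 5 -> R0=(8,0,0) value=8
Op 5: merge R1<->R0 -> R1=(8,0,0) R0=(8,0,0)
Op 6: merge R2<->R0 -> R2=(8,0,0) R0=(8,0,0)

Answer: 8 0 0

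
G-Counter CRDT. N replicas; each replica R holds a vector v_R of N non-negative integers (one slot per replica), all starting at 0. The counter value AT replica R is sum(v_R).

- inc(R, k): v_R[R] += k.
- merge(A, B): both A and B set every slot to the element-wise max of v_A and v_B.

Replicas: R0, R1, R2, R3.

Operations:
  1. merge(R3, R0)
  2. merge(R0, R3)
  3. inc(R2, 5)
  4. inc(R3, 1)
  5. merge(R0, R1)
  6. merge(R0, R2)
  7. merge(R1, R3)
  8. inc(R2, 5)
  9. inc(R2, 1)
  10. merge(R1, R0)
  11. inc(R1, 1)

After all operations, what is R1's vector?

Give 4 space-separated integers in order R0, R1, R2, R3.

Op 1: merge R3<->R0 -> R3=(0,0,0,0) R0=(0,0,0,0)
Op 2: merge R0<->R3 -> R0=(0,0,0,0) R3=(0,0,0,0)
Op 3: inc R2 by 5 -> R2=(0,0,5,0) value=5
Op 4: inc R3 by 1 -> R3=(0,0,0,1) value=1
Op 5: merge R0<->R1 -> R0=(0,0,0,0) R1=(0,0,0,0)
Op 6: merge R0<->R2 -> R0=(0,0,5,0) R2=(0,0,5,0)
Op 7: merge R1<->R3 -> R1=(0,0,0,1) R3=(0,0,0,1)
Op 8: inc R2 by 5 -> R2=(0,0,10,0) value=10
Op 9: inc R2 by 1 -> R2=(0,0,11,0) value=11
Op 10: merge R1<->R0 -> R1=(0,0,5,1) R0=(0,0,5,1)
Op 11: inc R1 by 1 -> R1=(0,1,5,1) value=7

Answer: 0 1 5 1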